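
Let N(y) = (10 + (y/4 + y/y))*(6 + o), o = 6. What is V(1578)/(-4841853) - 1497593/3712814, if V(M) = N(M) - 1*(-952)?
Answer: -7272726311681/17976899604342 ≈ -0.40456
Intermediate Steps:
N(y) = 132 + 3*y (N(y) = (10 + (y/4 + y/y))*(6 + 6) = (10 + (y*(¼) + 1))*12 = (10 + (y/4 + 1))*12 = (10 + (1 + y/4))*12 = (11 + y/4)*12 = 132 + 3*y)
V(M) = 1084 + 3*M (V(M) = (132 + 3*M) - 1*(-952) = (132 + 3*M) + 952 = 1084 + 3*M)
V(1578)/(-4841853) - 1497593/3712814 = (1084 + 3*1578)/(-4841853) - 1497593/3712814 = (1084 + 4734)*(-1/4841853) - 1497593*1/3712814 = 5818*(-1/4841853) - 1497593/3712814 = -5818/4841853 - 1497593/3712814 = -7272726311681/17976899604342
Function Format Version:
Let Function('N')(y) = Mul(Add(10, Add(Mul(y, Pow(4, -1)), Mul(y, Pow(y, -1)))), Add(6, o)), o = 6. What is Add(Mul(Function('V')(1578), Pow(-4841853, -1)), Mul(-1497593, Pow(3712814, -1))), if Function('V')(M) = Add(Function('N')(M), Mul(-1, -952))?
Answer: Rational(-7272726311681, 17976899604342) ≈ -0.40456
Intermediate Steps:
Function('N')(y) = Add(132, Mul(3, y)) (Function('N')(y) = Mul(Add(10, Add(Mul(y, Pow(4, -1)), Mul(y, Pow(y, -1)))), Add(6, 6)) = Mul(Add(10, Add(Mul(y, Rational(1, 4)), 1)), 12) = Mul(Add(10, Add(Mul(Rational(1, 4), y), 1)), 12) = Mul(Add(10, Add(1, Mul(Rational(1, 4), y))), 12) = Mul(Add(11, Mul(Rational(1, 4), y)), 12) = Add(132, Mul(3, y)))
Function('V')(M) = Add(1084, Mul(3, M)) (Function('V')(M) = Add(Add(132, Mul(3, M)), Mul(-1, -952)) = Add(Add(132, Mul(3, M)), 952) = Add(1084, Mul(3, M)))
Add(Mul(Function('V')(1578), Pow(-4841853, -1)), Mul(-1497593, Pow(3712814, -1))) = Add(Mul(Add(1084, Mul(3, 1578)), Pow(-4841853, -1)), Mul(-1497593, Pow(3712814, -1))) = Add(Mul(Add(1084, 4734), Rational(-1, 4841853)), Mul(-1497593, Rational(1, 3712814))) = Add(Mul(5818, Rational(-1, 4841853)), Rational(-1497593, 3712814)) = Add(Rational(-5818, 4841853), Rational(-1497593, 3712814)) = Rational(-7272726311681, 17976899604342)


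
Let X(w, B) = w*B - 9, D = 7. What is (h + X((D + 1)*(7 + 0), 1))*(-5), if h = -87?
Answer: 200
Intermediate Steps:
X(w, B) = -9 + B*w (X(w, B) = B*w - 9 = -9 + B*w)
(h + X((D + 1)*(7 + 0), 1))*(-5) = (-87 + (-9 + 1*((7 + 1)*(7 + 0))))*(-5) = (-87 + (-9 + 1*(8*7)))*(-5) = (-87 + (-9 + 1*56))*(-5) = (-87 + (-9 + 56))*(-5) = (-87 + 47)*(-5) = -40*(-5) = 200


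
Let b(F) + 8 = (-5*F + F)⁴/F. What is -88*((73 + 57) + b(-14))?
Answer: 61806096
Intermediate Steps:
b(F) = -8 + 256*F³ (b(F) = -8 + (-5*F + F)⁴/F = -8 + (-4*F)⁴/F = -8 + (256*F⁴)/F = -8 + 256*F³)
-88*((73 + 57) + b(-14)) = -88*((73 + 57) + (-8 + 256*(-14)³)) = -88*(130 + (-8 + 256*(-2744))) = -88*(130 + (-8 - 702464)) = -88*(130 - 702472) = -88*(-702342) = 61806096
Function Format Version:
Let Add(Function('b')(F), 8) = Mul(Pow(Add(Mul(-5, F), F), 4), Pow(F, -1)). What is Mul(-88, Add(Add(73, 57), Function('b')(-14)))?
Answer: 61806096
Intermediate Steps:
Function('b')(F) = Add(-8, Mul(256, Pow(F, 3))) (Function('b')(F) = Add(-8, Mul(Pow(Add(Mul(-5, F), F), 4), Pow(F, -1))) = Add(-8, Mul(Pow(Mul(-4, F), 4), Pow(F, -1))) = Add(-8, Mul(Mul(256, Pow(F, 4)), Pow(F, -1))) = Add(-8, Mul(256, Pow(F, 3))))
Mul(-88, Add(Add(73, 57), Function('b')(-14))) = Mul(-88, Add(Add(73, 57), Add(-8, Mul(256, Pow(-14, 3))))) = Mul(-88, Add(130, Add(-8, Mul(256, -2744)))) = Mul(-88, Add(130, Add(-8, -702464))) = Mul(-88, Add(130, -702472)) = Mul(-88, -702342) = 61806096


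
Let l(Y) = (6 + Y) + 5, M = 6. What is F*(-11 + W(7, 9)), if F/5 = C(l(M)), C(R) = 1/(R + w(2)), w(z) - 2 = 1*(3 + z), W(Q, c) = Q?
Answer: -5/6 ≈ -0.83333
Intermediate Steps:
w(z) = 5 + z (w(z) = 2 + 1*(3 + z) = 2 + (3 + z) = 5 + z)
l(Y) = 11 + Y
C(R) = 1/(7 + R) (C(R) = 1/(R + (5 + 2)) = 1/(R + 7) = 1/(7 + R))
F = 5/24 (F = 5/(7 + (11 + 6)) = 5/(7 + 17) = 5/24 ≈ 0.20833)
F*(-11 + W(7, 9)) = 5*(-11 + 7)/24 = (5/24)*(-4) = -5/6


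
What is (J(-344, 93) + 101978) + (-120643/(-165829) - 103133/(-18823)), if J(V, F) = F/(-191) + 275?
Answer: 60965345907681596/596187259997 ≈ 1.0226e+5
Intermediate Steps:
J(V, F) = 275 - F/191 (J(V, F) = F*(-1/191) + 275 = -F/191 + 275 = 275 - F/191)
(J(-344, 93) + 101978) + (-120643/(-165829) - 103133/(-18823)) = ((275 - 1/191*93) + 101978) + (-120643/(-165829) - 103133/(-18823)) = ((275 - 93/191) + 101978) + (-120643*(-1/165829) - 103133*(-1/18823)) = (52432/191 + 101978) + (120643/165829 + 103133/18823) = 19530230/191 + 19373305446/3121399267 = 60965345907681596/596187259997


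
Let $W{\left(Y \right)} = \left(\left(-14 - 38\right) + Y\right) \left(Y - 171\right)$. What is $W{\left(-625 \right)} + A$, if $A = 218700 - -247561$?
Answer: $1005153$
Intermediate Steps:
$W{\left(Y \right)} = \left(-171 + Y\right) \left(-52 + Y\right)$ ($W{\left(Y \right)} = \left(\left(-14 - 38\right) + Y\right) \left(-171 + Y\right) = \left(-52 + Y\right) \left(-171 + Y\right) = \left(-171 + Y\right) \left(-52 + Y\right)$)
$A = 466261$ ($A = 218700 + 247561 = 466261$)
$W{\left(-625 \right)} + A = \left(8892 + \left(-625\right)^{2} - -139375\right) + 466261 = \left(8892 + 390625 + 139375\right) + 466261 = 538892 + 466261 = 1005153$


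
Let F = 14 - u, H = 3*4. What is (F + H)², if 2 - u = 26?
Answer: 2500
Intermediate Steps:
u = -24 (u = 2 - 1*26 = 2 - 26 = -24)
H = 12
F = 38 (F = 14 - 1*(-24) = 14 + 24 = 38)
(F + H)² = (38 + 12)² = 50² = 2500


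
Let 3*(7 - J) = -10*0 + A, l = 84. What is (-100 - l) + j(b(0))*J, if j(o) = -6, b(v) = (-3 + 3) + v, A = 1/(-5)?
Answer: -1132/5 ≈ -226.40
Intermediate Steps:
A = -1/5 ≈ -0.20000
b(v) = v (b(v) = 0 + v = v)
J = 106/15 (J = 7 - (-10*0 - 1/5)/3 = 7 - (0 - 1/5)/3 = 7 - 1/3*(-1/5) = 7 + 1/15 = 106/15 ≈ 7.0667)
(-100 - l) + j(b(0))*J = (-100 - 1*84) - 6*106/15 = (-100 - 84) - 212/5 = -184 - 212/5 = -1132/5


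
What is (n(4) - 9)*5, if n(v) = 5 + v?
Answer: 0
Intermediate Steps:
(n(4) - 9)*5 = ((5 + 4) - 9)*5 = (9 - 9)*5 = 0*5 = 0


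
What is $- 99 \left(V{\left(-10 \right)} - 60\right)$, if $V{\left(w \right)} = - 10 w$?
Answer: $-3960$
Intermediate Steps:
$- 99 \left(V{\left(-10 \right)} - 60\right) = - 99 \left(\left(-10\right) \left(-10\right) - 60\right) = - 99 \left(100 - 60\right) = \left(-99\right) 40 = -3960$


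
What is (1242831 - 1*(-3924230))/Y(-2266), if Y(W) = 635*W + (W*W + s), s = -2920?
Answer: 5167061/3692926 ≈ 1.3992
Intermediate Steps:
Y(W) = -2920 + W² + 635*W (Y(W) = 635*W + (W*W - 2920) = 635*W + (W² - 2920) = 635*W + (-2920 + W²) = -2920 + W² + 635*W)
(1242831 - 1*(-3924230))/Y(-2266) = (1242831 - 1*(-3924230))/(-2920 + (-2266)² + 635*(-2266)) = (1242831 + 3924230)/(-2920 + 5134756 - 1438910) = 5167061/3692926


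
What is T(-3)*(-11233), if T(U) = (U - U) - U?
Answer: -33699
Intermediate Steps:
T(U) = -U (T(U) = 0 - U = -U)
T(-3)*(-11233) = -1*(-3)*(-11233) = 3*(-11233) = -33699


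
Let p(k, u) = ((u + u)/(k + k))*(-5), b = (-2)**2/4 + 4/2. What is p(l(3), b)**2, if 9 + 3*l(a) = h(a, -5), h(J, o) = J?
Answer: 225/4 ≈ 56.250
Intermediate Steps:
l(a) = -3 + a/3
b = 3 (b = 4*(1/4) + 4*(1/2) = 1 + 2 = 3)
p(k, u) = -5*u/k (p(k, u) = ((2*u)/((2*k)))*(-5) = ((2*u)*(1/(2*k)))*(-5) = (u/k)*(-5) = -5*u/k)
p(l(3), b)**2 = (-5*3/(-3 + (1/3)*3))**2 = (-5*3/(-3 + 1))**2 = (-5*3/(-2))**2 = (-5*3*(-1/2))**2 = (15/2)**2 = 225/4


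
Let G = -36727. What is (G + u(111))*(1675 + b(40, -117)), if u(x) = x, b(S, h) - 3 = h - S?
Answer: -55692936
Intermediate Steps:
b(S, h) = 3 + h - S (b(S, h) = 3 + (h - S) = 3 + h - S)
(G + u(111))*(1675 + b(40, -117)) = (-36727 + 111)*(1675 + (3 - 117 - 1*40)) = -36616*(1675 + (3 - 117 - 40)) = -36616*(1675 - 154) = -36616*1521 = -55692936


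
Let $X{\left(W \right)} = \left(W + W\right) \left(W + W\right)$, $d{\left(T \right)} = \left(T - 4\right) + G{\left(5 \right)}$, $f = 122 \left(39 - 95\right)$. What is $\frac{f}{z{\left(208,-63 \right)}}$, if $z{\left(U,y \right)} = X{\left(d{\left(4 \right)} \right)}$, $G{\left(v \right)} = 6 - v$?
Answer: $-1708$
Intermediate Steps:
$f = -6832$ ($f = 122 \left(-56\right) = -6832$)
$d{\left(T \right)} = -3 + T$ ($d{\left(T \right)} = \left(T - 4\right) + \left(6 - 5\right) = \left(-4 + T\right) + \left(6 - 5\right) = \left(-4 + T\right) + 1 = -3 + T$)
$X{\left(W \right)} = 4 W^{2}$ ($X{\left(W \right)} = 2 W 2 W = 4 W^{2}$)
$z{\left(U,y \right)} = 4$ ($z{\left(U,y \right)} = 4 \left(-3 + 4\right)^{2} = 4 \cdot 1^{2} = 4 \cdot 1 = 4$)
$\frac{f}{z{\left(208,-63 \right)}} = - \frac{6832}{4} = \left(-6832\right) \frac{1}{4} = -1708$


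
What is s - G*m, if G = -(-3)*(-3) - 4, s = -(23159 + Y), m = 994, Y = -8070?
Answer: -2167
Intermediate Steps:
s = -15089 (s = -(23159 - 8070) = -1*15089 = -15089)
G = -13 (G = -3*3 - 4 = -9 - 4 = -13)
s - G*m = -15089 - (-13)*994 = -15089 - 1*(-12922) = -15089 + 12922 = -2167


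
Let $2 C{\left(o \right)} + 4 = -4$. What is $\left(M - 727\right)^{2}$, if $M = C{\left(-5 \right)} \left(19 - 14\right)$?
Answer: $558009$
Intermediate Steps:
$C{\left(o \right)} = -4$ ($C{\left(o \right)} = -2 + \frac{1}{2} \left(-4\right) = -2 - 2 = -4$)
$M = -20$ ($M = - 4 \left(19 - 14\right) = \left(-4\right) 5 = -20$)
$\left(M - 727\right)^{2} = \left(-20 - 727\right)^{2} = \left(-747\right)^{2} = 558009$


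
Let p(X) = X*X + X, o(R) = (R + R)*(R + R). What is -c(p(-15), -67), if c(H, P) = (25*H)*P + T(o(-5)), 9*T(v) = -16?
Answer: 3165766/9 ≈ 3.5175e+5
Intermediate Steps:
o(R) = 4*R**2 (o(R) = (2*R)*(2*R) = 4*R**2)
T(v) = -16/9 (T(v) = (1/9)*(-16) = -16/9)
p(X) = X + X**2 (p(X) = X**2 + X = X + X**2)
c(H, P) = -16/9 + 25*H*P (c(H, P) = (25*H)*P - 16/9 = 25*H*P - 16/9 = -16/9 + 25*H*P)
-c(p(-15), -67) = -(-16/9 + 25*(-15*(1 - 15))*(-67)) = -(-16/9 + 25*(-15*(-14))*(-67)) = -(-16/9 + 25*210*(-67)) = -(-16/9 - 351750) = -1*(-3165766/9) = 3165766/9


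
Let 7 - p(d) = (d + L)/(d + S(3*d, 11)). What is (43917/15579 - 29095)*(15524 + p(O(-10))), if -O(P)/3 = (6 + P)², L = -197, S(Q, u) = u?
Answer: -86778181933792/192141 ≈ -4.5164e+8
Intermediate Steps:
O(P) = -3*(6 + P)²
p(d) = 7 - (-197 + d)/(11 + d) (p(d) = 7 - (d - 197)/(d + 11) = 7 - (-197 + d)/(11 + d))
(43917/15579 - 29095)*(15524 + p(O(-10))) = (43917/15579 - 29095)*(15524 + 2*(137 + 3*(-3*(6 - 10)²))/(11 - 3*(6 - 10)²)) = (43917*(1/15579) - 29095)*(15524 + 2*(137 + 3*(-3*(-4)²))/(11 - 3*(-4)²)) = (14639/5193 - 29095)*(15524 + 2*(137 + 3*(-3*16))/(11 - 3*16)) = -151075696*(15524 + 2*(137 + 3*(-48))/(11 - 48))/5193 = -151075696*(15524 + 2*(137 - 144)/(-37))/5193 = -151075696*(15524 + 2*(-1/37)*(-7))/5193 = -151075696*(15524 + 14/37)/5193 = -151075696/5193*574402/37 = -86778181933792/192141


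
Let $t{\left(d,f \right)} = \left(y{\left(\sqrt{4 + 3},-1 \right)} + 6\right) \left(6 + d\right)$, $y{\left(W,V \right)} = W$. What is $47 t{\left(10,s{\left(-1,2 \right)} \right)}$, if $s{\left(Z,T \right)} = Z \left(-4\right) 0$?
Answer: $4512 + 752 \sqrt{7} \approx 6501.6$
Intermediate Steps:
$s{\left(Z,T \right)} = 0$ ($s{\left(Z,T \right)} = - 4 Z 0 = 0$)
$t{\left(d,f \right)} = \left(6 + d\right) \left(6 + \sqrt{7}\right)$ ($t{\left(d,f \right)} = \left(\sqrt{4 + 3} + 6\right) \left(6 + d\right) = \left(\sqrt{7} + 6\right) \left(6 + d\right) = \left(6 + \sqrt{7}\right) \left(6 + d\right) = \left(6 + d\right) \left(6 + \sqrt{7}\right)$)
$47 t{\left(10,s{\left(-1,2 \right)} \right)} = 47 \left(36 + 6 \cdot 10 + 6 \sqrt{7} + 10 \sqrt{7}\right) = 47 \left(36 + 60 + 6 \sqrt{7} + 10 \sqrt{7}\right) = 47 \left(96 + 16 \sqrt{7}\right) = 4512 + 752 \sqrt{7}$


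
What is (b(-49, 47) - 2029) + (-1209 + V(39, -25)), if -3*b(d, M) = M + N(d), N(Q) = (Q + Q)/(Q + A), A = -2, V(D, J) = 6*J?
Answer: -520859/153 ≈ -3404.3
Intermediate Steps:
N(Q) = 2*Q/(-2 + Q) (N(Q) = (Q + Q)/(Q - 2) = (2*Q)/(-2 + Q) = 2*Q/(-2 + Q))
b(d, M) = -M/3 - 2*d/(3*(-2 + d)) (b(d, M) = -(M + 2*d/(-2 + d))/3 = -M/3 - 2*d/(3*(-2 + d)))
(b(-49, 47) - 2029) + (-1209 + V(39, -25)) = ((-2*(-49) - 1*47*(-2 - 49))/(3*(-2 - 49)) - 2029) + (-1209 + 6*(-25)) = ((⅓)*(98 - 1*47*(-51))/(-51) - 2029) + (-1209 - 150) = ((⅓)*(-1/51)*(98 + 2397) - 2029) - 1359 = ((⅓)*(-1/51)*2495 - 2029) - 1359 = (-2495/153 - 2029) - 1359 = -312932/153 - 1359 = -520859/153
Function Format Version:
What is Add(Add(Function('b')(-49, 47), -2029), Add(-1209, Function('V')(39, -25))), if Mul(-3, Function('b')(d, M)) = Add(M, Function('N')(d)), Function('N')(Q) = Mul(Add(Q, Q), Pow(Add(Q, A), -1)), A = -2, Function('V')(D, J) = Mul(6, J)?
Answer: Rational(-520859, 153) ≈ -3404.3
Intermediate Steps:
Function('N')(Q) = Mul(2, Q, Pow(Add(-2, Q), -1)) (Function('N')(Q) = Mul(Add(Q, Q), Pow(Add(Q, -2), -1)) = Mul(Mul(2, Q), Pow(Add(-2, Q), -1)) = Mul(2, Q, Pow(Add(-2, Q), -1)))
Function('b')(d, M) = Add(Mul(Rational(-1, 3), M), Mul(Rational(-2, 3), d, Pow(Add(-2, d), -1))) (Function('b')(d, M) = Mul(Rational(-1, 3), Add(M, Mul(2, d, Pow(Add(-2, d), -1)))) = Add(Mul(Rational(-1, 3), M), Mul(Rational(-2, 3), d, Pow(Add(-2, d), -1))))
Add(Add(Function('b')(-49, 47), -2029), Add(-1209, Function('V')(39, -25))) = Add(Add(Mul(Rational(1, 3), Pow(Add(-2, -49), -1), Add(Mul(-2, -49), Mul(-1, 47, Add(-2, -49)))), -2029), Add(-1209, Mul(6, -25))) = Add(Add(Mul(Rational(1, 3), Pow(-51, -1), Add(98, Mul(-1, 47, -51))), -2029), Add(-1209, -150)) = Add(Add(Mul(Rational(1, 3), Rational(-1, 51), Add(98, 2397)), -2029), -1359) = Add(Add(Mul(Rational(1, 3), Rational(-1, 51), 2495), -2029), -1359) = Add(Add(Rational(-2495, 153), -2029), -1359) = Add(Rational(-312932, 153), -1359) = Rational(-520859, 153)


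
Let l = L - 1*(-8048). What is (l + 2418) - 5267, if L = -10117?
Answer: -4918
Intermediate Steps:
l = -2069 (l = -10117 - 1*(-8048) = -10117 + 8048 = -2069)
(l + 2418) - 5267 = (-2069 + 2418) - 5267 = 349 - 5267 = -4918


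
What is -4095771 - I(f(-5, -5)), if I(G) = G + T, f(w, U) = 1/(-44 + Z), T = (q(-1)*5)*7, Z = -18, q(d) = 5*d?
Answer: -253926951/62 ≈ -4.0956e+6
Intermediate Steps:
T = -175 (T = ((5*(-1))*5)*7 = -5*5*7 = -25*7 = -175)
f(w, U) = -1/62 (f(w, U) = 1/(-44 - 18) = 1/(-62) = -1/62)
I(G) = -175 + G (I(G) = G - 175 = -175 + G)
-4095771 - I(f(-5, -5)) = -4095771 - (-175 - 1/62) = -4095771 - 1*(-10851/62) = -4095771 + 10851/62 = -253926951/62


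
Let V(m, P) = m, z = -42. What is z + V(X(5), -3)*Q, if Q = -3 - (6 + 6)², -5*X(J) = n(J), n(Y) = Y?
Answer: 105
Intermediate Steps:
X(J) = -J/5
Q = -147 (Q = -3 - 1*12² = -3 - 1*144 = -3 - 144 = -147)
z + V(X(5), -3)*Q = -42 - ⅕*5*(-147) = -42 - 1*(-147) = -42 + 147 = 105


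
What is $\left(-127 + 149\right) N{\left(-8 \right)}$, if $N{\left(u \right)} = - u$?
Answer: $176$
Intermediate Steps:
$\left(-127 + 149\right) N{\left(-8 \right)} = \left(-127 + 149\right) \left(\left(-1\right) \left(-8\right)\right) = 22 \cdot 8 = 176$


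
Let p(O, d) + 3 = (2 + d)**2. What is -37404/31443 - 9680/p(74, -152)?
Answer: -381948676/235791057 ≈ -1.6199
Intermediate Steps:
p(O, d) = -3 + (2 + d)**2
-37404/31443 - 9680/p(74, -152) = -37404/31443 - 9680/(-3 + (2 - 152)**2) = -37404*1/31443 - 9680/(-3 + (-150)**2) = -12468/10481 - 9680/(-3 + 22500) = -12468/10481 - 9680/22497 = -381948676/235791057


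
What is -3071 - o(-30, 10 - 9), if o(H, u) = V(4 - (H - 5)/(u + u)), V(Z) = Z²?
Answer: -14133/4 ≈ -3533.3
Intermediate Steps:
o(H, u) = (4 - (-5 + H)/(2*u))² (o(H, u) = (4 - (H - 5)/(u + u))² = (4 - (-5 + H)/(2*u))²)
-3071 - o(-30, 10 - 9) = -3071 - (5 - 1*(-30) + 8*(10 - 9))²/(4*(10 - 9)²) = -3071 - (5 + 30 + 8*1)²/(4*1²) = -3071 - (5 + 30 + 8)²/4 = -3071 - 43²/4 = -3071 - 1849/4 = -14133/4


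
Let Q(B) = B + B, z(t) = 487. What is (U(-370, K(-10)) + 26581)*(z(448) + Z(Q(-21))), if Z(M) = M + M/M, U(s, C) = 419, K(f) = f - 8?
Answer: 12042000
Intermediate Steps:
K(f) = -8 + f
Q(B) = 2*B
Z(M) = 1 + M (Z(M) = M + 1 = 1 + M)
(U(-370, K(-10)) + 26581)*(z(448) + Z(Q(-21))) = (419 + 26581)*(487 + (1 + 2*(-21))) = 27000*(487 + (1 - 42)) = 27000*(487 - 41) = 27000*446 = 12042000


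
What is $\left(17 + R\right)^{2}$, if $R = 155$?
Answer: $29584$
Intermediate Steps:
$\left(17 + R\right)^{2} = \left(17 + 155\right)^{2} = 172^{2} = 29584$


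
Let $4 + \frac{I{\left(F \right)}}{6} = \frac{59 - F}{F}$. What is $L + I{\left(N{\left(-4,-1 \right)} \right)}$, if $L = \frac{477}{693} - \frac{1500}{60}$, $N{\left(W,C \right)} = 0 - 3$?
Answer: $- \frac{13268}{77} \approx -172.31$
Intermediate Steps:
$N{\left(W,C \right)} = -3$
$L = - \frac{1872}{77}$ ($L = 477 \cdot \frac{1}{693} - 25 = \frac{53}{77} - 25 = - \frac{1872}{77} \approx -24.312$)
$I{\left(F \right)} = -24 + \frac{6 \left(59 - F\right)}{F}$ ($I{\left(F \right)} = -24 + 6 \frac{59 - F}{F} = -24 + \frac{6 \left(59 - F\right)}{F}$)
$L + I{\left(N{\left(-4,-1 \right)} \right)} = - \frac{1872}{77} + \left(-30 + \frac{354}{-3}\right) = - \frac{1872}{77} + \left(-30 + 354 \left(- \frac{1}{3}\right)\right) = - \frac{1872}{77} - 148 = - \frac{13268}{77}$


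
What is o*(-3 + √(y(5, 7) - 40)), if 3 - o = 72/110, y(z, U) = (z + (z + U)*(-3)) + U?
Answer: -387/55 + 1032*I/55 ≈ -7.0364 + 18.764*I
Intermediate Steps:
y(z, U) = -2*U - 2*z (y(z, U) = (z + (U + z)*(-3)) + U = (z + (-3*U - 3*z)) + U = (-3*U - 2*z) + U = -2*U - 2*z)
o = 129/55 (o = 3 - 72/110 = 3 - 1*36/55 = 3 - 36/55 = 129/55 ≈ 2.3455)
o*(-3 + √(y(5, 7) - 40)) = 129*(-3 + √((-2*7 - 2*5) - 40))/55 = 129*(-3 + √((-14 - 10) - 40))/55 = 129*(-3 + √(-24 - 40))/55 = 129*(-3 + √(-64))/55 = 129*(-3 + 8*I)/55 = -387/55 + 1032*I/55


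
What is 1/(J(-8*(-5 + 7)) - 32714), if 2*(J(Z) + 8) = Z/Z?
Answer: -2/65443 ≈ -3.0561e-5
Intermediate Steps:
J(Z) = -15/2 (J(Z) = -8 + (Z/Z)/2 = -8 + (½)*1 = -8 + ½ = -15/2)
1/(J(-8*(-5 + 7)) - 32714) = 1/(-15/2 - 32714) = 1/(-65443/2) = -2/65443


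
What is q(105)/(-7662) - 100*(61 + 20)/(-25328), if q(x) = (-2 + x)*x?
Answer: -8827505/8085964 ≈ -1.0917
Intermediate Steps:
q(x) = x*(-2 + x)
q(105)/(-7662) - 100*(61 + 20)/(-25328) = (105*(-2 + 105))/(-7662) - 100*(61 + 20)/(-25328) = (105*103)*(-1/7662) - 100*81*(-1/25328) = 10815*(-1/7662) - 8100*(-1/25328) = -3605/2554 + 2025/6332 = -8827505/8085964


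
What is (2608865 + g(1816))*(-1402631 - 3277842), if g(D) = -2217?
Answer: -12200345584504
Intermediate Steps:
(2608865 + g(1816))*(-1402631 - 3277842) = (2608865 - 2217)*(-1402631 - 3277842) = 2606648*(-4680473) = -12200345584504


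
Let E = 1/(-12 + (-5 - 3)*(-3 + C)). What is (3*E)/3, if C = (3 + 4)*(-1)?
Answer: 1/68 ≈ 0.014706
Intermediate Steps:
C = -7 (C = 7*(-1) = -7)
E = 1/68 (E = 1/(-12 + (-5 - 3)*(-3 - 7)) = 1/(-12 - 8*(-10)) = 1/(-12 + 80) = 1/68 ≈ 0.014706)
(3*E)/3 = (3*(1/68))/3 = (3/68)*(⅓) = 1/68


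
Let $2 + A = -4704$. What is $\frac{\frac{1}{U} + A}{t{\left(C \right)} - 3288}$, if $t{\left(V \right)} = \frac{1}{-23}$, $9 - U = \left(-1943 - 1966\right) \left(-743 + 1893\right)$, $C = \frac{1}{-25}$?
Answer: $\frac{486568667419}{339961524375} \approx 1.4312$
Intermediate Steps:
$C = - \frac{1}{25} \approx -0.04$
$U = 4495359$ ($U = 9 - \left(-1943 - 1966\right) \left(-743 + 1893\right) = 9 - \left(-3909\right) 1150 = 9 - -4495350 = 9 + 4495350 = 4495359$)
$A = -4706$ ($A = -2 - 4704 = -4706$)
$t{\left(V \right)} = - \frac{1}{23}$
$\frac{\frac{1}{U} + A}{t{\left(C \right)} - 3288} = \frac{\frac{1}{4495359} - 4706}{- \frac{1}{23} - 3288} = \frac{\frac{1}{4495359} - 4706}{- \frac{75625}{23}} = \left(- \frac{21155159453}{4495359}\right) \left(- \frac{23}{75625}\right) = \frac{486568667419}{339961524375}$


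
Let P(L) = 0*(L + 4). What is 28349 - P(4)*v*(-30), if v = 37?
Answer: 28349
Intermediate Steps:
P(L) = 0 (P(L) = 0*(4 + L) = 0)
28349 - P(4)*v*(-30) = 28349 - 0*37*(-30) = 28349 - 0*(-30) = 28349 - 1*0 = 28349 + 0 = 28349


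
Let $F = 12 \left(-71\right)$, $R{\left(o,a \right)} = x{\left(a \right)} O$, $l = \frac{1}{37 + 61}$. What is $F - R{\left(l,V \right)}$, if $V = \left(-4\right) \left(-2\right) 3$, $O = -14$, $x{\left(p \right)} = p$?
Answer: $-516$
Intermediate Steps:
$V = 24$ ($V = 8 \cdot 3 = 24$)
$l = \frac{1}{98} \approx 0.010204$
$R{\left(o,a \right)} = - 14 a$ ($R{\left(o,a \right)} = a \left(-14\right) = - 14 a$)
$F = -852$
$F - R{\left(l,V \right)} = -852 - \left(-14\right) 24 = -852 - -336 = -852 + 336 = -516$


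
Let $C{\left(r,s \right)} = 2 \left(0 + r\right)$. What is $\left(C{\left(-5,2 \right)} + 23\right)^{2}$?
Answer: $169$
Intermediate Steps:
$C{\left(r,s \right)} = 2 r$
$\left(C{\left(-5,2 \right)} + 23\right)^{2} = \left(2 \left(-5\right) + 23\right)^{2} = \left(-10 + 23\right)^{2} = 13^{2} = 169$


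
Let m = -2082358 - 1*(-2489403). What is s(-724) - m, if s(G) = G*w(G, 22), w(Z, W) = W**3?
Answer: -8116197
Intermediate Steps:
m = 407045 (m = -2082358 + 2489403 = 407045)
s(G) = 10648*G (s(G) = G*22**3 = G*10648 = 10648*G)
s(-724) - m = 10648*(-724) - 1*407045 = -7709152 - 407045 = -8116197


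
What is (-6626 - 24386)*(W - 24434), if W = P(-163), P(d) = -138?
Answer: 762026864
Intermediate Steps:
W = -138
(-6626 - 24386)*(W - 24434) = (-6626 - 24386)*(-138 - 24434) = -31012*(-24572) = 762026864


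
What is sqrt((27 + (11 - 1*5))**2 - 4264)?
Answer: 5*I*sqrt(127) ≈ 56.347*I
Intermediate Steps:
sqrt((27 + (11 - 1*5))**2 - 4264) = sqrt((27 + (11 - 5))**2 - 4264) = sqrt((27 + 6)**2 - 4264) = sqrt(33**2 - 4264) = sqrt(1089 - 4264) = sqrt(-3175) = 5*I*sqrt(127)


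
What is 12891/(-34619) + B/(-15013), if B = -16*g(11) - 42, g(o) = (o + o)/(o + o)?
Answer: -191524681/519735047 ≈ -0.36850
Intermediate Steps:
g(o) = 1 (g(o) = (2*o)/((2*o)) = (2*o)*(1/(2*o)) = 1)
B = -58 (B = -16*1 - 42 = -16 - 42 = -58)
12891/(-34619) + B/(-15013) = 12891/(-34619) - 58/(-15013) = 12891*(-1/34619) - 58*(-1/15013) = -12891/34619 + 58/15013 = -191524681/519735047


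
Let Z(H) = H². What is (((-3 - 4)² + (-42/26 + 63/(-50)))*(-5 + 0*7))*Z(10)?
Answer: -299810/13 ≈ -23062.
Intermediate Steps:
(((-3 - 4)² + (-42/26 + 63/(-50)))*(-5 + 0*7))*Z(10) = (((-3 - 4)² + (-42/26 + 63/(-50)))*(-5 + 0*7))*10² = (((-7)² + (-42*1/26 + 63*(-1/50)))*(-5 + 0))*100 = ((49 + (-21/13 - 63/50))*(-5))*100 = ((49 - 1869/650)*(-5))*100 = ((29981/650)*(-5))*100 = -29981/130*100 = -299810/13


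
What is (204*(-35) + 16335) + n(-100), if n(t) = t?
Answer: 9095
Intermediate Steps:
(204*(-35) + 16335) + n(-100) = (204*(-35) + 16335) - 100 = (-7140 + 16335) - 100 = 9195 - 100 = 9095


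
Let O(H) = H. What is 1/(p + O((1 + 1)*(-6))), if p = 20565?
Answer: 1/20553 ≈ 4.8655e-5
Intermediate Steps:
1/(p + O((1 + 1)*(-6))) = 1/(20565 + (1 + 1)*(-6)) = 1/(20565 + 2*(-6)) = 1/(20565 - 12) = 1/20553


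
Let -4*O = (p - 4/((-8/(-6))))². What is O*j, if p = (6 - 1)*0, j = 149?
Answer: -1341/4 ≈ -335.25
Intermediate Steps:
p = 0 (p = 5*0 = 0)
O = -9/4 (O = -(0 - 4/((-8/(-6))))²/4 = -(0 - 4/((-8*(-⅙))))²/4 = -(0 - 4/4/3)²/4 = -(0 - 4*¾)²/4 = -(0 - 3)²/4 = -¼*(-3)² = -¼*9 = -9/4 ≈ -2.2500)
O*j = -9/4*149 = -1341/4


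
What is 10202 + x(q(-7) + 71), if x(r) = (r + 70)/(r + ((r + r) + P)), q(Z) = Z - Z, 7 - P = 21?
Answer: 2030339/199 ≈ 10203.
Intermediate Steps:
P = -14 (P = 7 - 1*21 = 7 - 21 = -14)
q(Z) = 0
x(r) = (70 + r)/(-14 + 3*r) (x(r) = (r + 70)/(r + ((r + r) - 14)) = (70 + r)/(r + (2*r - 14)) = (70 + r)/(r + (-14 + 2*r)) = (70 + r)/(-14 + 3*r))
10202 + x(q(-7) + 71) = 10202 + (70 + (0 + 71))/(-14 + 3*(0 + 71)) = 10202 + (70 + 71)/(-14 + 3*71) = 10202 + 141/(-14 + 213) = 10202 + 141/199 = 2030339/199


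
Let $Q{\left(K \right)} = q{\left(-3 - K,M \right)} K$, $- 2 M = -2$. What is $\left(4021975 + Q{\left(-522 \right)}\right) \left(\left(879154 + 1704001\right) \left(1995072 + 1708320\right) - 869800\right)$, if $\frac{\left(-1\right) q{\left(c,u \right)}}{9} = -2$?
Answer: $38386074949830164840$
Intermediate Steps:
$M = 1$ ($M = \left(- \frac{1}{2}\right) \left(-2\right) = 1$)
$q{\left(c,u \right)} = 18$ ($q{\left(c,u \right)} = \left(-9\right) \left(-2\right) = 18$)
$Q{\left(K \right)} = 18 K$
$\left(4021975 + Q{\left(-522 \right)}\right) \left(\left(879154 + 1704001\right) \left(1995072 + 1708320\right) - 869800\right) = \left(4021975 + 18 \left(-522\right)\right) \left(\left(879154 + 1704001\right) \left(1995072 + 1708320\right) - 869800\right) = \left(4021975 - 9396\right) \left(2583155 \cdot 3703392 - 869800\right) = 4012579 \left(9566435561760 - 869800\right) = 4012579 \cdot 9566434691960 = 38386074949830164840$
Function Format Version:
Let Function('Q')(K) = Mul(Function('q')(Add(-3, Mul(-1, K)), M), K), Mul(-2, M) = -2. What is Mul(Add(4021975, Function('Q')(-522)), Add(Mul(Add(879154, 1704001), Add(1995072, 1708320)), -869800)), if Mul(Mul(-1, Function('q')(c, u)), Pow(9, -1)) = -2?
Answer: 38386074949830164840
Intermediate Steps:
M = 1 (M = Mul(Rational(-1, 2), -2) = 1)
Function('q')(c, u) = 18 (Function('q')(c, u) = Mul(-9, -2) = 18)
Function('Q')(K) = Mul(18, K)
Mul(Add(4021975, Function('Q')(-522)), Add(Mul(Add(879154, 1704001), Add(1995072, 1708320)), -869800)) = Mul(Add(4021975, Mul(18, -522)), Add(Mul(Add(879154, 1704001), Add(1995072, 1708320)), -869800)) = Mul(Add(4021975, -9396), Add(Mul(2583155, 3703392), -869800)) = Mul(4012579, Add(9566435561760, -869800)) = Mul(4012579, 9566434691960) = 38386074949830164840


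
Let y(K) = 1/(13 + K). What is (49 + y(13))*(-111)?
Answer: -141525/26 ≈ -5443.3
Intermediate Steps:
(49 + y(13))*(-111) = (49 + 1/(13 + 13))*(-111) = (49 + 1/26)*(-111) = (1275/26)*(-111) = -141525/26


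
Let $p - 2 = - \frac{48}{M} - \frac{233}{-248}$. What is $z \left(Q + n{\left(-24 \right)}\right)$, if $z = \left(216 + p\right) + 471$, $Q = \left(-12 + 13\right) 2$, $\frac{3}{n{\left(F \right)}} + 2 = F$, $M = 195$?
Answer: $\frac{544774993}{419120} \approx 1299.8$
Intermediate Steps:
$n{\left(F \right)} = \frac{3}{-2 + F}$
$p = \frac{43417}{16120}$ ($p = 2 - \left(- \frac{233}{248} + \frac{16}{65}\right) = 2 - - \frac{11177}{16120} = 2 + \left(- \frac{16}{65} + \frac{233}{248}\right) = 2 + \frac{11177}{16120} = \frac{43417}{16120} \approx 2.6934$)
$Q = 2$ ($Q = 1 \cdot 2 = 2$)
$z = \frac{11117857}{16120}$ ($z = \left(216 + \frac{43417}{16120}\right) + 471 = \frac{3525337}{16120} + 471 = \frac{11117857}{16120} \approx 689.69$)
$z \left(Q + n{\left(-24 \right)}\right) = \frac{11117857 \left(2 + \frac{3}{-2 - 24}\right)}{16120} = \frac{11117857 \left(2 + \frac{3}{-26}\right)}{16120} = \frac{11117857 \left(2 + 3 \left(- \frac{1}{26}\right)\right)}{16120} = \frac{11117857 \left(2 - \frac{3}{26}\right)}{16120} = \frac{11117857}{16120} \cdot \frac{49}{26} = \frac{544774993}{419120}$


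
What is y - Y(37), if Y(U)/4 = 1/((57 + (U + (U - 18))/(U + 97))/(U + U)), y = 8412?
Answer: 32341132/3847 ≈ 8406.8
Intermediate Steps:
Y(U) = 8*U/(57 + (-18 + 2*U)/(97 + U)) (Y(U) = 4/(((57 + (U + (U - 18))/(U + 97))/(U + U))) = 4/(((57 + (U + (-18 + U))/(97 + U))/((2*U)))) = 4/(((57 + (-18 + 2*U)/(97 + U))*(1/(2*U)))) = 4/(((57 + (-18 + 2*U)/(97 + U))/(2*U))) = 4*(2*U/(57 + (-18 + 2*U)/(97 + U))) = 8*U/(57 + (-18 + 2*U)/(97 + U)))
y - Y(37) = 8412 - 8*37*(97 + 37)/(5511 + 59*37) = 8412 - 8*37*134/(5511 + 2183) = 8412 - 8*37*134/7694 = 8412 - 1*19832/3847 = 8412 - 19832/3847 = 32341132/3847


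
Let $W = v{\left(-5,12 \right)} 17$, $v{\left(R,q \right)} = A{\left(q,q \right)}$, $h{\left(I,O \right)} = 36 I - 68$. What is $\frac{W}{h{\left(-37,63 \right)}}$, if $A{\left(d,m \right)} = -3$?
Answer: $\frac{51}{1400} \approx 0.036429$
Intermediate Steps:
$h{\left(I,O \right)} = -68 + 36 I$
$v{\left(R,q \right)} = -3$
$W = -51$ ($W = \left(-3\right) 17 = -51$)
$\frac{W}{h{\left(-37,63 \right)}} = - \frac{51}{-68 + 36 \left(-37\right)} = - \frac{51}{-68 - 1332} = - \frac{51}{-1400} = \left(-51\right) \left(- \frac{1}{1400}\right) = \frac{51}{1400}$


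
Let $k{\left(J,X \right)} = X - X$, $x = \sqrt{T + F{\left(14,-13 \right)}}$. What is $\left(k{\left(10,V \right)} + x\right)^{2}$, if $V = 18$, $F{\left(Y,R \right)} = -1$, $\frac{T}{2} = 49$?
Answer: $97$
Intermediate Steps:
$T = 98$ ($T = 2 \cdot 49 = 98$)
$x = \sqrt{97}$ ($x = \sqrt{98 - 1} = \sqrt{97} \approx 9.8489$)
$k{\left(J,X \right)} = 0$
$\left(k{\left(10,V \right)} + x\right)^{2} = \left(0 + \sqrt{97}\right)^{2} = \left(\sqrt{97}\right)^{2} = 97$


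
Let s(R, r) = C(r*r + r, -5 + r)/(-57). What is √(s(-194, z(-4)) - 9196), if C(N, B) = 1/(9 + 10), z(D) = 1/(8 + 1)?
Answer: I*√29877807/57 ≈ 95.896*I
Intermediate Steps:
z(D) = ⅑ (z(D) = 1/9 = ⅑)
C(N, B) = 1/19
s(R, r) = -1/1083 (s(R, r) = (1/19)/(-57) = (1/19)*(-1/57) = -1/1083)
√(s(-194, z(-4)) - 9196) = √(-1/1083 - 9196) = √(-9959269/1083) = I*√29877807/57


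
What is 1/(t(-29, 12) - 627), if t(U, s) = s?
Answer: -1/615 ≈ -0.0016260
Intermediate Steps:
1/(t(-29, 12) - 627) = 1/(12 - 627) = 1/(-615) = -1/615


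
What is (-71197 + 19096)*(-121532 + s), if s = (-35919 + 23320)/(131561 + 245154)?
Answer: 2385336955845879/376715 ≈ 6.3319e+9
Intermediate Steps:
s = -12599/376715 ≈ -0.033444
(-71197 + 19096)*(-121532 + s) = (-71197 + 19096)*(-121532 - 12599/376715) = -52101*(-45782939979/376715) = 2385336955845879/376715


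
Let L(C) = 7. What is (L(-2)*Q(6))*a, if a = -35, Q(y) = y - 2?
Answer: -980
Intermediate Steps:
Q(y) = -2 + y
(L(-2)*Q(6))*a = (7*(-2 + 6))*(-35) = (7*4)*(-35) = 28*(-35) = -980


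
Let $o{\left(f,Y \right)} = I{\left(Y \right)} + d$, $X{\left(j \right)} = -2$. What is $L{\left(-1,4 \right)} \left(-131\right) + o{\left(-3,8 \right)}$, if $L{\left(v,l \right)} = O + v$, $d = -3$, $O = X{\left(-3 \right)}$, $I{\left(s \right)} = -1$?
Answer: $389$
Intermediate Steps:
$O = -2$
$o{\left(f,Y \right)} = -4$ ($o{\left(f,Y \right)} = -1 - 3 = -4$)
$L{\left(v,l \right)} = -2 + v$
$L{\left(-1,4 \right)} \left(-131\right) + o{\left(-3,8 \right)} = \left(-2 - 1\right) \left(-131\right) - 4 = \left(-3\right) \left(-131\right) - 4 = 393 - 4 = 389$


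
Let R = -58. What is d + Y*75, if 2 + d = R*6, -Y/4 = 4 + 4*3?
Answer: -5150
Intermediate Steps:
Y = -64 (Y = -4*(4 + 4*3) = -4*(4 + 12) = -4*16 = -64)
d = -350 (d = -2 - 58*6 = -2 - 348 = -350)
d + Y*75 = -350 - 64*75 = -350 - 4800 = -5150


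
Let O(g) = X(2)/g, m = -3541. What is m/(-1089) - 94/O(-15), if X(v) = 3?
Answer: 515371/1089 ≈ 473.25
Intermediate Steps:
O(g) = 3/g
m/(-1089) - 94/O(-15) = -3541/(-1089) - 94/(3/(-15)) = -3541*(-1/1089) - 94/(3*(-1/15)) = 3541/1089 - 94/(-1/5) = 3541/1089 - 94*(-5) = 3541/1089 + 470 = 515371/1089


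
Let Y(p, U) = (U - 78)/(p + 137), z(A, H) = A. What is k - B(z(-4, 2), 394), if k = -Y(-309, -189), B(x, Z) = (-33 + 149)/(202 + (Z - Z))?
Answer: -36943/17372 ≈ -2.1266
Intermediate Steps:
B(x, Z) = 58/101 (B(x, Z) = 116/(202 + 0) = 116/202 = 116*(1/202) = 58/101)
Y(p, U) = (-78 + U)/(137 + p)
k = -267/172 (k = -(-78 - 189)/(137 - 309) = -(-267)/(-172) = -(-1)*(-267)/172 = -1*267/172 = -267/172 ≈ -1.5523)
k - B(z(-4, 2), 394) = -267/172 - 1*58/101 = -267/172 - 58/101 = -36943/17372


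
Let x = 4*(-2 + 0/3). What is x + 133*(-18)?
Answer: -2402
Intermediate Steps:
x = -8 (x = 4*(-2 + 0*(1/3)) = 4*(-2 + 0) = 4*(-2) = -8)
x + 133*(-18) = -8 + 133*(-18) = -8 - 2394 = -2402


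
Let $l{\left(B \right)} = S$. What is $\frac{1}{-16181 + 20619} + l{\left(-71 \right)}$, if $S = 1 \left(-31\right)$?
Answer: $- \frac{137577}{4438} \approx -31.0$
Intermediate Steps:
$S = -31$
$l{\left(B \right)} = -31$
$\frac{1}{-16181 + 20619} + l{\left(-71 \right)} = \frac{1}{-16181 + 20619} - 31 = \frac{1}{4438} - 31 = - \frac{137577}{4438}$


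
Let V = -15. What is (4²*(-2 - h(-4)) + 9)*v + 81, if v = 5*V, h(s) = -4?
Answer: -2994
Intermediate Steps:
v = -75 (v = 5*(-15) = -75)
(4²*(-2 - h(-4)) + 9)*v + 81 = (4²*(-2 - 1*(-4)) + 9)*(-75) + 81 = (16*(-2 + 4) + 9)*(-75) + 81 = (16*2 + 9)*(-75) + 81 = (32 + 9)*(-75) + 81 = 41*(-75) + 81 = -3075 + 81 = -2994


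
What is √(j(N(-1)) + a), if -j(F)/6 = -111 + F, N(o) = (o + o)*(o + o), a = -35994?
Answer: 6*I*√982 ≈ 188.02*I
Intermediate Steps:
N(o) = 4*o² (N(o) = (2*o)*(2*o) = 4*o²)
j(F) = 666 - 6*F (j(F) = -6*(-111 + F) = 666 - 6*F)
√(j(N(-1)) + a) = √((666 - 24*(-1)²) - 35994) = √((666 - 24) - 35994) = √(642 - 35994) = √(-35352) = 6*I*√982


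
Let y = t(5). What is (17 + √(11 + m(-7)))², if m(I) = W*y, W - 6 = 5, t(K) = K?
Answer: (17 + √66)² ≈ 631.22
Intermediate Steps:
y = 5
W = 11 (W = 6 + 5 = 11)
m(I) = 55 (m(I) = 11*5 = 55)
(17 + √(11 + m(-7)))² = (17 + √(11 + 55))² = (17 + √66)²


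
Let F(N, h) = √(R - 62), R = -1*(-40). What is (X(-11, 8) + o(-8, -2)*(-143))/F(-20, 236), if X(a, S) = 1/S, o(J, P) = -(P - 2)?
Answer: 4575*I*√22/176 ≈ 121.92*I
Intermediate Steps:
o(J, P) = 2 - P (o(J, P) = -(-2 + P) = 2 - P)
R = 40
F(N, h) = I*√22 (F(N, h) = √(40 - 62) = √(-22) = I*√22)
(X(-11, 8) + o(-8, -2)*(-143))/F(-20, 236) = (1/8 + (2 - 1*(-2))*(-143))/((I*√22)) = (⅛ + (2 + 2)*(-143))*(-I*√22/22) = (⅛ + 4*(-143))*(-I*√22/22) = (⅛ - 572)*(-I*√22/22) = -(-4575)*I*√22/176 = 4575*I*√22/176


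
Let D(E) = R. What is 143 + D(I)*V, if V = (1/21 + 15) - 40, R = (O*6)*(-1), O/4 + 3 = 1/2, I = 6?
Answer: -9479/7 ≈ -1354.1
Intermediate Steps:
O = -10 (O = -12 + 4/2 = -12 + 4*(½) = -12 + 2 = -10)
R = 60 (R = -10*6*(-1) = -60*(-1) = 60)
D(E) = 60
V = -524/21 (V = (1/21 + 15) - 40 = 316/21 - 40 = -524/21 ≈ -24.952)
143 + D(I)*V = 143 + 60*(-524/21) = 143 - 10480/7 = -9479/7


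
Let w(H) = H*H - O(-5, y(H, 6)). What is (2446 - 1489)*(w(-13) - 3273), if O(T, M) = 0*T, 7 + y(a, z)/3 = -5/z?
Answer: -2970528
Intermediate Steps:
y(a, z) = -21 - 15/z (y(a, z) = -21 + 3*(-5/z) = -21 - 15/z)
O(T, M) = 0
w(H) = H**2 (w(H) = H*H - 1*0 = H**2 + 0 = H**2)
(2446 - 1489)*(w(-13) - 3273) = (2446 - 1489)*((-13)**2 - 3273) = 957*(169 - 3273) = 957*(-3104) = -2970528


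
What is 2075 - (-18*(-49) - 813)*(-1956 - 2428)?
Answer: 304571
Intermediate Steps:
2075 - (-18*(-49) - 813)*(-1956 - 2428) = 2075 - (882 - 813)*(-4384) = 2075 - 69*(-4384) = 2075 - 1*(-302496) = 2075 + 302496 = 304571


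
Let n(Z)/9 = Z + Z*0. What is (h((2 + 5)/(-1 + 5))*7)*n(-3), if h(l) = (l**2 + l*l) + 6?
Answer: -18333/8 ≈ -2291.6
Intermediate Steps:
n(Z) = 9*Z (n(Z) = 9*(Z + Z*0) = 9*(Z + 0) = 9*Z)
h(l) = 6 + 2*l**2 (h(l) = (l**2 + l**2) + 6 = 2*l**2 + 6 = 6 + 2*l**2)
(h((2 + 5)/(-1 + 5))*7)*n(-3) = ((6 + 2*((2 + 5)/(-1 + 5))**2)*7)*(9*(-3)) = ((6 + 2*(7/4)**2)*7)*(-27) = ((6 + 2*(49/16))*7)*(-27) = ((6 + 49/8)*7)*(-27) = ((97/8)*7)*(-27) = (679/8)*(-27) = -18333/8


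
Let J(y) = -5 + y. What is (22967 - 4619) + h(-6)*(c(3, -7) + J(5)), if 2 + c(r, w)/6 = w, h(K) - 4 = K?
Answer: 18456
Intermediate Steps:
h(K) = 4 + K
c(r, w) = -12 + 6*w
(22967 - 4619) + h(-6)*(c(3, -7) + J(5)) = (22967 - 4619) + (4 - 6)*((-12 + 6*(-7)) + (-5 + 5)) = 18348 - 2*((-12 - 42) + 0) = 18348 - 2*(-54 + 0) = 18348 - 2*(-54) = 18348 + 108 = 18456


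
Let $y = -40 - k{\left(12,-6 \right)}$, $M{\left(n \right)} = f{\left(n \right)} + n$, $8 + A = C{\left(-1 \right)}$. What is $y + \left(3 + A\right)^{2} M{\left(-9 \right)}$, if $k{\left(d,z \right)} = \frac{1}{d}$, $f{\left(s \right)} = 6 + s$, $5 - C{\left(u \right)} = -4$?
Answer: $- \frac{2785}{12} \approx -232.08$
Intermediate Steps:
$C{\left(u \right)} = 9$ ($C{\left(u \right)} = 5 - -4 = 5 + 4 = 9$)
$A = 1$ ($A = -8 + 9 = 1$)
$M{\left(n \right)} = 6 + 2 n$ ($M{\left(n \right)} = \left(6 + n\right) + n = 6 + 2 n$)
$y = - \frac{481}{12}$ ($y = -40 - \frac{1}{12} = - \frac{481}{12} \approx -40.083$)
$y + \left(3 + A\right)^{2} M{\left(-9 \right)} = - \frac{481}{12} + \left(3 + 1\right)^{2} \left(6 + 2 \left(-9\right)\right) = - \frac{481}{12} + 4^{2} \left(6 - 18\right) = - \frac{481}{12} + 16 \left(-12\right) = - \frac{481}{12} - 192 = - \frac{2785}{12}$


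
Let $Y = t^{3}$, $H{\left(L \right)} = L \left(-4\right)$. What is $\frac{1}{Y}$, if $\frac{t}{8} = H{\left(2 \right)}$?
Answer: $- \frac{1}{262144} \approx -3.8147 \cdot 10^{-6}$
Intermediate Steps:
$H{\left(L \right)} = - 4 L$
$t = -64$ ($t = 8 \left(\left(-4\right) 2\right) = 8 \left(-8\right) = -64$)
$Y = -262144$ ($Y = \left(-64\right)^{3} = -262144$)
$\frac{1}{Y} = \frac{1}{-262144} = - \frac{1}{262144}$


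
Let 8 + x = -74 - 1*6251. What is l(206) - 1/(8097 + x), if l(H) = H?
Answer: 363383/1764 ≈ 206.00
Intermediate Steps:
x = -6333 (x = -8 + (-74 - 1*6251) = -8 + (-74 - 6251) = -8 - 6325 = -6333)
l(206) - 1/(8097 + x) = 206 - 1/(8097 - 6333) = 206 - 1/1764 = 363383/1764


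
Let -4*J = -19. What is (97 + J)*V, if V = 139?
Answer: 56573/4 ≈ 14143.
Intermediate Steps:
J = 19/4 (J = -1/4*(-19) = 19/4 ≈ 4.7500)
(97 + J)*V = (97 + 19/4)*139 = (407/4)*139 = 56573/4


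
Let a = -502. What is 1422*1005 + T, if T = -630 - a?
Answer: 1428982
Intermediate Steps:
T = -128 (T = -630 - 1*(-502) = -630 + 502 = -128)
1422*1005 + T = 1422*1005 - 128 = 1429110 - 128 = 1428982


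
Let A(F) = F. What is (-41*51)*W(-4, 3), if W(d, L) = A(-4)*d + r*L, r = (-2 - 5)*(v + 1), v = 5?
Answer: 230010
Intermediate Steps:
r = -42 (r = (-2 - 5)*(5 + 1) = -7*6 = -42)
W(d, L) = -42*L - 4*d (W(d, L) = -4*d - 42*L = -42*L - 4*d)
(-41*51)*W(-4, 3) = (-41*51)*(-42*3 - 4*(-4)) = -2091*(-126 + 16) = -2091*(-110) = 230010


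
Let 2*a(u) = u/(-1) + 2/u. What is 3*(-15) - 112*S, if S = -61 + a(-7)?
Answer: 6411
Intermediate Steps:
a(u) = 1/u - u/2 (a(u) = (u/(-1) + 2/u)/2 = (u*(-1) + 2/u)/2 = (-u + 2/u)/2 = 1/u - u/2)
S = -807/14 (S = -61 + (1/(-7) - ½*(-7)) = -61 + (-⅐ + 7/2) = -61 + 47/14 = -807/14 ≈ -57.643)
3*(-15) - 112*S = 3*(-15) - 112*(-807/14) = -45 + 6456 = 6411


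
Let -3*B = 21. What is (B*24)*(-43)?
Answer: 7224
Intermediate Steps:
B = -7 (B = -⅓*21 = -7)
(B*24)*(-43) = -7*24*(-43) = -168*(-43) = 7224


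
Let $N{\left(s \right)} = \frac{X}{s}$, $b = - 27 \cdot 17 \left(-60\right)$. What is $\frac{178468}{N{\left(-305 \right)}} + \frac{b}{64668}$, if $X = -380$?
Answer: $\frac{862761494}{6023} \approx 1.4324 \cdot 10^{5}$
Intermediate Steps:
$b = 27540$ ($b = - 459 \left(-60\right) = \left(-1\right) \left(-27540\right) = 27540$)
$N{\left(s \right)} = - \frac{380}{s}$
$\frac{178468}{N{\left(-305 \right)}} + \frac{b}{64668} = \frac{178468}{\left(-380\right) \frac{1}{-305}} + \frac{27540}{64668} = \frac{178468}{\left(-380\right) \left(- \frac{1}{305}\right)} + 27540 \cdot \frac{1}{64668} = \frac{178468}{\frac{76}{61}} + \frac{135}{317} = 178468 \cdot \frac{61}{76} + \frac{135}{317} = \frac{2721637}{19} + \frac{135}{317} = \frac{862761494}{6023}$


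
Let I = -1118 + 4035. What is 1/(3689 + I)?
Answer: 1/6606 ≈ 0.00015138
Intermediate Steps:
I = 2917
1/(3689 + I) = 1/(3689 + 2917) = 1/6606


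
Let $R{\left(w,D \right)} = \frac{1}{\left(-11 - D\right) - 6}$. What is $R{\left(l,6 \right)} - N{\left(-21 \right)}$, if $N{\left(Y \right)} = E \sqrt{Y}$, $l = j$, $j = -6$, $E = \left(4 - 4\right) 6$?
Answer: $- \frac{1}{23} \approx -0.043478$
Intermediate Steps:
$E = 0$ ($E = 0 \cdot 6 = 0$)
$l = -6$
$R{\left(w,D \right)} = \frac{1}{-17 - D}$
$N{\left(Y \right)} = 0$ ($N{\left(Y \right)} = 0 \sqrt{Y} = 0$)
$R{\left(l,6 \right)} - N{\left(-21 \right)} = - \frac{1}{17 + 6} - 0 = - \frac{1}{23} + 0 = - \frac{1}{23}$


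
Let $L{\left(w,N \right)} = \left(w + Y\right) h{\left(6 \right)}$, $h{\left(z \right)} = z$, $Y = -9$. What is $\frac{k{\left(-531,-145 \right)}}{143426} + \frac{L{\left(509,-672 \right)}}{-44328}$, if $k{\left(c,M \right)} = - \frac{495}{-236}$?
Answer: $- \frac{4230152735}{62518245992} \approx -0.067663$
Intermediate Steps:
$k{\left(c,M \right)} = \frac{495}{236}$ ($k{\left(c,M \right)} = \left(-495\right) \left(- \frac{1}{236}\right) = \frac{495}{236}$)
$L{\left(w,N \right)} = -54 + 6 w$ ($L{\left(w,N \right)} = \left(w - 9\right) 6 = \left(-9 + w\right) 6 = -54 + 6 w$)
$\frac{k{\left(-531,-145 \right)}}{143426} + \frac{L{\left(509,-672 \right)}}{-44328} = \frac{495}{236 \cdot 143426} + \frac{-54 + 6 \cdot 509}{-44328} = \frac{495}{236} \cdot \frac{1}{143426} + \left(-54 + 3054\right) \left(- \frac{1}{44328}\right) = \frac{495}{33848536} + 3000 \left(- \frac{1}{44328}\right) = \frac{495}{33848536} - \frac{125}{1847} = - \frac{4230152735}{62518245992}$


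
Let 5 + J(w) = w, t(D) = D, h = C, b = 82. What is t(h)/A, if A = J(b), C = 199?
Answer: 199/77 ≈ 2.5844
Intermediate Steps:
h = 199
J(w) = -5 + w
A = 77 (A = -5 + 82 = 77)
t(h)/A = 199/77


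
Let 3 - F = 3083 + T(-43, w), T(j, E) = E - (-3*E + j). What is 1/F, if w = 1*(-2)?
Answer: -1/3115 ≈ -0.00032103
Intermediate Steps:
w = -2
T(j, E) = -j + 4*E (T(j, E) = E - (j - 3*E) = E + (-j + 3*E) = -j + 4*E)
F = -3115 (F = 3 - (3083 + (-1*(-43) + 4*(-2))) = 3 - (3083 + (43 - 8)) = 3 - (3083 + 35) = 3 - 1*3118 = 3 - 3118 = -3115)
1/F = 1/(-3115) = -1/3115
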